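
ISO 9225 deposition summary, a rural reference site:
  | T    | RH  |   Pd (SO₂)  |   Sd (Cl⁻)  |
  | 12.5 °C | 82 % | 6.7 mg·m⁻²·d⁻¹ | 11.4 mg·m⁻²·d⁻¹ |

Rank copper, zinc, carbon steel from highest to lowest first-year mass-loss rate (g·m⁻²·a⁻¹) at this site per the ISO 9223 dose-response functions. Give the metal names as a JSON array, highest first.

["carbon steel", "copper", "zinc"]

copper: f(T) = -0.080·(T−10) [T>10 °C] = -0.2000
  Pd branch = 0.0053·Pd^0.26·e^(0.059·RH+f) = 0.8981 μm/a
  Cl⁻ term: 0.01025·11.4^0.27·exp(0.036·82+0.049·12.5) = 0.6984
  sum: 0.8981 + 0.6984 → r_corr = 1.597 μm/a
  mass loss = 1.597 μm/a × 8.96 g/cm³ = 14.3 g·m⁻²·a⁻¹
zinc: T>10 °C ⇒ hinge -0.071·(12.5−10) = -0.1775
  SO₂ term: 0.0129·6.7^0.44·exp(0.046·82-0.1775) = 1.084
  Sd branch = 0.0175·Sd^0.57·e^(0.008·RH+0.085·T) = 0.3907 μm/a
  r_corr = 1.084 + 0.3907 = 1.475 μm/a
  mass loss = 1.475 μm/a × 7.14 g/cm³ = 10.53 g·m⁻²·a⁻¹
carbon steel: T>10 °C ⇒ hinge -0.054·(12.5−10) = -0.1350
  SO₂ term: 1.77·6.7^0.52·exp(0.02·82-0.1350) = 21.44
  Sd branch = 0.102·Sd^0.62·e^(0.033·RH+0.04·T) = 11.38 μm/a
  r_corr = 21.44 + 11.38 = 32.82 μm/a
  mass loss = 32.82 μm/a × 7.85 g/cm³ = 257.6 g·m⁻²·a⁻¹
Ordering by g·m⁻²·a⁻¹: carbon steel (258) > copper (14.3) > zinc (10.5)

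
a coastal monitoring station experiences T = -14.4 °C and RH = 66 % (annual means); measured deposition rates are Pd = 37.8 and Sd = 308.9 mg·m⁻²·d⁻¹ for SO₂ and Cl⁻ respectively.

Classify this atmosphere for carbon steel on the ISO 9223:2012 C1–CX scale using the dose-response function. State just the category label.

carbon steel: temperature factor f = +0.150·(-24.4) = -3.6600
  sulphur-dioxide contribution → 1.127 μm/a
  chloride contribution → 17.7 μm/a
  ⇒ r_corr(carbon steel) = 18.83 μm/a
18.8 μm/a falls in (1.3, 25] for carbon steel → category C2

C2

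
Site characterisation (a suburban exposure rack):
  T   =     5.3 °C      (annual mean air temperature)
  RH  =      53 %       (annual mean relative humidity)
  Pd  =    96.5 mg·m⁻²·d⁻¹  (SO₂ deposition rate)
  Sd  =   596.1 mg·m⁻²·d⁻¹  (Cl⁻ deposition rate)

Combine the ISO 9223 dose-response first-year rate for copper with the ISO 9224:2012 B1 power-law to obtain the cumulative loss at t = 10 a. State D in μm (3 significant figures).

copper: f(T) = +0.126·(T−10) [T≤10 °C] = -0.5922
  Pd branch = 0.0053·Pd^0.26·e^(0.059·RH+f) = 0.2193 μm/a
  Cl⁻ term: 0.01025·596.1^0.27·exp(0.036·53+0.049·5.3) = 0.5029
  r_corr = 0.2193 + 0.5029 = 0.7222 μm/a
Long-term exponent b (ISO 9224 Table 2, B1) = 0.667
  D(10) = 0.7222 × 10^0.667 = 0.7222 × 4.645 = 3.355 μm

D(10) = 3.35 μm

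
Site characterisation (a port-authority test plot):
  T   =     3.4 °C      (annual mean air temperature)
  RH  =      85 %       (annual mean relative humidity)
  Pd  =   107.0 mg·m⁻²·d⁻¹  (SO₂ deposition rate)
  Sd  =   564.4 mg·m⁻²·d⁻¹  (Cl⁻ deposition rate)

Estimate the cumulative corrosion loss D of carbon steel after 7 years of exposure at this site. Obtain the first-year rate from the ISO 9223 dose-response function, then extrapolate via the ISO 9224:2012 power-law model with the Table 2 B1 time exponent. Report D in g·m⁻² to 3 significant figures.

carbon steel: T≤10 °C ⇒ hinge +0.150·(3.4−10) = -0.9900
  sulphur-dioxide contribution → 40.89 μm/a
  chloride contribution → 98.14 μm/a
  total first-year rate 139 μm/a
ISO 9224: D(t) = r_corr · t^b with b = 0.523 (carbon steel, B1)
  D(7) = 139 × 7^0.523 = 139 × 2.767 = 384.7 μm
  Mass loss = 384.7 μm × 7.85 g/cm³ = 3020 g·m⁻²

D(7) = 3.02e+03 g·m⁻²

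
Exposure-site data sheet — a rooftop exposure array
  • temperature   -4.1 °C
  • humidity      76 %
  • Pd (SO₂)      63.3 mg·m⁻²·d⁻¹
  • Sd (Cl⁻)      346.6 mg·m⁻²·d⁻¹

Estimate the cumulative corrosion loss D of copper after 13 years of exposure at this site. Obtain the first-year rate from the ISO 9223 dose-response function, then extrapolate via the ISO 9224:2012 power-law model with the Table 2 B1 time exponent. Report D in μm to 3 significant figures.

copper: T≤10 °C ⇒ hinge +0.126·(-4.1−10) = -1.7766
  SO₂ term: 0.0053·63.3^0.26·exp(0.059·76-1.7766) = 0.2336
  Cl⁻ term: 0.01025·346.6^0.27·exp(0.036·76+0.049·-4.1) = 0.6273
  r_corr = 0.2336 + 0.6273 = 0.8609 μm/a
Long-term exponent b (ISO 9224 Table 2, B1) = 0.667
  D(13) = 0.8609 × 13^0.667 = 0.8609 × 5.534 = 4.764 μm

D(13) = 4.76 μm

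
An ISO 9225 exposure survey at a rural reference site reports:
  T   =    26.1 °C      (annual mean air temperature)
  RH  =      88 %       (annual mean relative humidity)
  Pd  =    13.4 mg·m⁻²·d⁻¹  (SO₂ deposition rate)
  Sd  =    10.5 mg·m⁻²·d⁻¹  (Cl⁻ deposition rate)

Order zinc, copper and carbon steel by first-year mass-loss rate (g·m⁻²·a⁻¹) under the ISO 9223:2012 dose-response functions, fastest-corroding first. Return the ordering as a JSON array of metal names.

zinc: temperature factor f = -0.071·(16.1) = -1.1431
  Pd branch = 0.0129·Pd^0.44·e^(0.046·RH+f) = 0.7381 μm/a
  Sd branch = 0.0175·Sd^0.57·e^(0.008·RH+0.085·T) = 1.243 μm/a
  sum: 0.7381 + 1.243 → r_corr = 1.981 μm/a
  mass loss = 1.981 μm/a × 7.14 g/cm³ = 14.14 g·m⁻²·a⁻¹
copper: T>10 °C ⇒ hinge -0.080·(26.1−10) = -1.2880
  SO₂ term: 0.0053·13.4^0.26·exp(0.059·88-1.2880) = 0.5162
  Sd branch = 0.01025·Sd^0.27·e^(0.036·RH+0.049·T) = 1.651 μm/a
  r_corr = 0.5162 + 1.651 = 2.167 μm/a
  mass loss = 2.167 μm/a × 8.96 g/cm³ = 19.42 g·m⁻²·a⁻¹
carbon steel: T>10 °C ⇒ hinge -0.054·(26.1−10) = -0.8694
  SO₂ term: 1.77·13.4^0.52·exp(0.02·88-0.8694) = 16.63
  Cl⁻ term: 0.102·10.5^0.62·exp(0.033·88+0.04·26.1) = 22.72
  r_corr = 16.63 + 22.72 = 39.34 μm/a
  mass loss = 39.34 μm/a × 7.85 g/cm³ = 308.9 g·m⁻²·a⁻¹
Ordering by g·m⁻²·a⁻¹: carbon steel (309) > copper (19.4) > zinc (14.1)

["carbon steel", "copper", "zinc"]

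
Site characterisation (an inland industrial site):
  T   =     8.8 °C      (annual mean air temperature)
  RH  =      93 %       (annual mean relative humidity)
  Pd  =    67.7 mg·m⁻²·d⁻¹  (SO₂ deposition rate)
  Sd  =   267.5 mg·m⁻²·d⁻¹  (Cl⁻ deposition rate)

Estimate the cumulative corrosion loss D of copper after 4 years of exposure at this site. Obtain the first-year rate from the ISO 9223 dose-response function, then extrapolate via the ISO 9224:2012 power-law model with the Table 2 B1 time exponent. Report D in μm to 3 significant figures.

copper: T≤10 °C ⇒ hinge +0.126·(8.8−10) = -0.1512
  Pd branch = 0.0053·Pd^0.26·e^(0.059·RH+f) = 3.293 μm/a
  Sd branch = 0.01025·Sd^0.27·e^(0.036·RH+0.049·T) = 2.029 μm/a
  sum: 3.293 + 2.029 → r_corr = 5.322 μm/a
Power-law: D(4) = r_corr · 4^0.667
  D(4) = 5.322 × 4^0.667 = 5.322 × 2.521 = 13.42 μm

D(4) = 13.4 μm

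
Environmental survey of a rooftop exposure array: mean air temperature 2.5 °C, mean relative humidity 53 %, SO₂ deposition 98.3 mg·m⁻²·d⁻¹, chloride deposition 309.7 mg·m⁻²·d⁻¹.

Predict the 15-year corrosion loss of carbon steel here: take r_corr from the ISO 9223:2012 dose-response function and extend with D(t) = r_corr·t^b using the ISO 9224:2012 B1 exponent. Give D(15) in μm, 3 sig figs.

D(15) = 168 μm

carbon steel: f(T) = +0.150·(T−10) [T≤10 °C] = -1.1250
  Pd branch = 1.77·Pd^0.52·e^(0.02·RH+f) = 18.02 μm/a
  Sd branch = 0.102·Sd^0.62·e^(0.033·RH+0.04·T) = 22.7 μm/a
  r_corr = 18.02 + 22.7 = 40.72 μm/a
ISO 9224: D(t) = r_corr · t^b with b = 0.523 (carbon steel, B1)
  D(15) = 40.72 × 15^0.523 = 40.72 × 4.122 = 167.9 μm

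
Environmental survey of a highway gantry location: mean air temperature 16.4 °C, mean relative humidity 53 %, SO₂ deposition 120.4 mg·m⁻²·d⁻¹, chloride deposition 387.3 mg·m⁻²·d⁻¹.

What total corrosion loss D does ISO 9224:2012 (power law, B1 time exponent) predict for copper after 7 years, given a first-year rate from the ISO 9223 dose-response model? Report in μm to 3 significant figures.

copper: T>10 °C ⇒ hinge -0.080·(16.4−10) = -0.5120
  SO₂ term: 0.0053·120.4^0.26·exp(0.059·53-0.5120) = 0.2517
  Cl⁻ term: 0.01025·387.3^0.27·exp(0.036·53+0.049·16.4) = 0.7711
  r_corr = 0.2517 + 0.7711 = 1.023 μm/a
ISO 9224: D(t) = r_corr · t^b with b = 0.667 (copper, B1)
  D(7) = 1.023 × 7^0.667 = 1.023 × 3.662 = 3.745 μm

D(7) = 3.75 μm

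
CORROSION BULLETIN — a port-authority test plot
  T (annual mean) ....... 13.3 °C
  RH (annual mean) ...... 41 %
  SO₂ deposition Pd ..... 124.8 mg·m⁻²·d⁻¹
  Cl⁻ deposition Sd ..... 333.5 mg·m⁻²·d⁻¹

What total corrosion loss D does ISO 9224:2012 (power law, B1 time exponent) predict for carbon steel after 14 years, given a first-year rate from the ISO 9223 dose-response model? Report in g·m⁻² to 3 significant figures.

D(14) = 2.06e+03 g·m⁻²

carbon steel: f(T) = -0.054·(T−10) [T>10 °C] = -0.1782
  sulphur-dioxide contribution → 41.37 μm/a
  chloride contribution → 24.64 μm/a
  ⇒ r_corr(carbon steel) = 66.01 μm/a
ISO 9224: D(t) = r_corr · t^b with b = 0.523 (carbon steel, B1)
  D(14) = 66.01 × 14^0.523 = 66.01 × 3.976 = 262.4 μm
  Mass loss = 262.4 μm × 7.85 g/cm³ = 2060 g·m⁻²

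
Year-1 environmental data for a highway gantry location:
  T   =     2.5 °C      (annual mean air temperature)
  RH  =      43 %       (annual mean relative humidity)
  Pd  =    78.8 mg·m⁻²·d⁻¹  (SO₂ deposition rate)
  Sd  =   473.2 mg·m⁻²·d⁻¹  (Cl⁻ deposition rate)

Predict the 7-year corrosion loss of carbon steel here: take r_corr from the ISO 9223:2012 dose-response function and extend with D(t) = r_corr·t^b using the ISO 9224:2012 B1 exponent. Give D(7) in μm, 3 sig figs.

carbon steel: f(T) = +0.150·(T−10) [T≤10 °C] = -1.1250
  SO₂ term: 1.77·78.8^0.52·exp(0.02·43-1.1250) = 13.15
  Cl⁻ term: 0.102·473.2^0.62·exp(0.033·43+0.04·2.5) = 21.22
  sum: 13.15 + 21.22 → r_corr = 34.38 μm/a
ISO 9224: D(t) = r_corr · t^b with b = 0.523 (carbon steel, B1)
  D(7) = 34.38 × 7^0.523 = 34.38 × 2.767 = 95.12 μm

D(7) = 95.1 μm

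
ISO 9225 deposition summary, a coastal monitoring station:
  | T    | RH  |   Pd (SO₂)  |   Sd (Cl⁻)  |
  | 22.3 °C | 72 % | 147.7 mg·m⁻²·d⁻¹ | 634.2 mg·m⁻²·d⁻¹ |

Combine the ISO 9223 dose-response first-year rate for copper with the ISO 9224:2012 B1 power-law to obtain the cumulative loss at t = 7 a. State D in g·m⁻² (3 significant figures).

copper: T>10 °C ⇒ hinge -0.080·(22.3−10) = -0.9840
  Pd branch = 0.0053·Pd^0.26·e^(0.059·RH+f) = 0.508 μm/a
  Cl⁻ term: 0.01025·634.2^0.27·exp(0.036·72+0.049·22.3) = 2.331
  r_corr = 0.508 + 2.331 = 2.839 μm/a
Power-law: D(7) = r_corr · 7^0.667
  D(7) = 2.839 × 7^0.667 = 2.839 × 3.662 = 10.4 μm
  Mass loss = 10.4 μm × 8.96 g/cm³ = 93.15 g·m⁻²

D(7) = 93.1 g·m⁻²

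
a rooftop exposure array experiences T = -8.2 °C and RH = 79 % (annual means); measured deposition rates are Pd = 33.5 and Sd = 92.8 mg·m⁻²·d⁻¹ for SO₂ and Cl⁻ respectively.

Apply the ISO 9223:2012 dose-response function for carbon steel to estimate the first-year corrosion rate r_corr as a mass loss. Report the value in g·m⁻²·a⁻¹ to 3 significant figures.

r_corr = 157 g·m⁻²·a⁻¹

carbon steel: f(T) = +0.150·(T−10) [T≤10 °C] = -2.7300
  sulphur-dioxide contribution → 3.48 μm/a
  chloride contribution → 16.53 μm/a
  ⇒ r_corr(carbon steel) = 20.01 μm/a
Convert to mass loss: 20.01 μm/a × 7.85 g/cm³ = 157.1 g·m⁻²·a⁻¹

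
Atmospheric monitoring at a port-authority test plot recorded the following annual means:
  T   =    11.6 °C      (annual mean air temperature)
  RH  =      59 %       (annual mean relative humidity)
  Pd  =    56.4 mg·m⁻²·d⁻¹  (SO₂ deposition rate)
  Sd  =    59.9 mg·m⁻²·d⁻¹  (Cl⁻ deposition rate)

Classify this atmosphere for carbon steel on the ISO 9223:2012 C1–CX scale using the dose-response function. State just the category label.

C4

carbon steel: f(T) = -0.054·(T−10) [T>10 °C] = -0.0864
  Pd branch = 1.77·Pd^0.52·e^(0.02·RH+f) = 43.01 μm/a
  Sd branch = 0.102·Sd^0.62·e^(0.033·RH+0.04·T) = 14.38 μm/a
  sum: 43.01 + 14.38 → r_corr = 57.39 μm/a
Category bounds: 50…80 μm/a bracket r_corr ⇒ C4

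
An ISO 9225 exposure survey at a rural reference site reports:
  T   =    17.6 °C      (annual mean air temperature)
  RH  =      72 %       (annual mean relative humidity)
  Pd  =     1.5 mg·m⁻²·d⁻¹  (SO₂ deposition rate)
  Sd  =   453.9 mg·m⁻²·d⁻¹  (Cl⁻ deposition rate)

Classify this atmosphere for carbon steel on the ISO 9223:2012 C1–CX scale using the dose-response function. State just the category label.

carbon steel: f(T) = -0.054·(T−10) [T>10 °C] = -0.4104
  SO₂ term: 1.77·1.5^0.52·exp(0.02·72-0.4104) = 6.119
  Sd branch = 0.102·Sd^0.62·e^(0.033·RH+0.04·T) = 98.52 μm/a
  sum: 6.119 + 98.52 → r_corr = 104.6 μm/a
ISO 9223 Table 2 (carbon steel): 80 < 105 ≤ 200 μm/a ⇒ C5

C5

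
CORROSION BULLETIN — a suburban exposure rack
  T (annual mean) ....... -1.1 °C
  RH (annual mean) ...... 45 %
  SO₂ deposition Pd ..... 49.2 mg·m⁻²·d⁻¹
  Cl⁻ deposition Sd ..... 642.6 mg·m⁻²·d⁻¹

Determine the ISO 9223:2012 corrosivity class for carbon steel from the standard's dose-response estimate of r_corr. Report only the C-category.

carbon steel: temperature factor f = +0.150·(-11.1) = -1.6650
  SO₂ term: 1.77·49.2^0.52·exp(0.02·45-1.6650) = 6.245
  Sd branch = 0.102·Sd^0.62·e^(0.033·RH+0.04·T) = 23.73 μm/a
  sum: 6.245 + 23.73 → r_corr = 29.98 μm/a
Category bounds: 25…50 μm/a bracket r_corr ⇒ C3

C3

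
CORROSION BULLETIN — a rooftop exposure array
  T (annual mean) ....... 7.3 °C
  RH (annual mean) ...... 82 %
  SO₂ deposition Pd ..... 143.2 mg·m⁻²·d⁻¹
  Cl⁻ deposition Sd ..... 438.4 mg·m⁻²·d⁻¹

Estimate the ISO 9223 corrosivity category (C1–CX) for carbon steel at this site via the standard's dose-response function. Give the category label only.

carbon steel: temperature factor f = +0.150·(-2.7) = -0.4050
  SO₂ term: 1.77·143.2^0.52·exp(0.02·82-0.4050) = 80.43
  Cl⁻ term: 0.102·438.4^0.62·exp(0.033·82+0.04·7.3) = 88.83
  r_corr = 80.43 + 88.83 = 169.3 μm/a
169 μm/a falls in (80, 200] for carbon steel → category C5

C5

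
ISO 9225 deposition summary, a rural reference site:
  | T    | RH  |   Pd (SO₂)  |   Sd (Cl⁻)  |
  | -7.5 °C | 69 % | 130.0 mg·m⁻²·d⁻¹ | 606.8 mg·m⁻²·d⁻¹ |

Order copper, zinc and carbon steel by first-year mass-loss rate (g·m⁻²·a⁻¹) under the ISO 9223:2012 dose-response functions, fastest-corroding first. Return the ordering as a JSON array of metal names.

["carbon steel", "zinc", "copper"]

copper: temperature factor f = +0.126·(-17.5) = -2.2050
  sulphur-dioxide contribution → 0.1214 μm/a
  chloride contribution → 0.4801 μm/a
  total first-year rate 0.6015 μm/a
  mass loss = 0.6015 μm/a × 8.96 g/cm³ = 5.39 g·m⁻²·a⁻¹
zinc: temperature factor f = +0.038·(-17.5) = -0.6650
  sulphur-dioxide contribution → 1.35 μm/a
  chloride contribution → 0.6198 μm/a
  total first-year rate 1.97 μm/a
  mass loss = 1.97 μm/a × 7.14 g/cm³ = 14.07 g·m⁻²·a⁻¹
carbon steel: f(T) = +0.150·(T−10) [T≤10 °C] = -2.6250
  sulphur-dioxide contribution → 6.405 μm/a
  chloride contribution → 39.15 μm/a
  total first-year rate 45.55 μm/a
  mass loss = 45.55 μm/a × 7.85 g/cm³ = 357.6 g·m⁻²·a⁻¹
Ordering by g·m⁻²·a⁻¹: carbon steel (358) > zinc (14.1) > copper (5.39)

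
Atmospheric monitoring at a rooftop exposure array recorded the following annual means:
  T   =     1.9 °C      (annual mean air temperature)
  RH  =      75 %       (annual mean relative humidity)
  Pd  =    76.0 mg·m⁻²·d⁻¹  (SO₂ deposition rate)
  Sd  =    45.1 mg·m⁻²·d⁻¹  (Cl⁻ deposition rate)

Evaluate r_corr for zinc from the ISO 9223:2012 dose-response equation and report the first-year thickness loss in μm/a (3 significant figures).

zinc: T≤10 °C ⇒ hinge +0.038·(1.9−10) = -0.3078
  Pd branch = 0.0129·Pd^0.44·e^(0.046·RH+f) = 2.008 μm/a
  Sd branch = 0.0175·Sd^0.57·e^(0.008·RH+0.085·T) = 0.3286 μm/a
  r_corr = 2.008 + 0.3286 = 2.337 μm/a

r_corr = 2.34 μm/a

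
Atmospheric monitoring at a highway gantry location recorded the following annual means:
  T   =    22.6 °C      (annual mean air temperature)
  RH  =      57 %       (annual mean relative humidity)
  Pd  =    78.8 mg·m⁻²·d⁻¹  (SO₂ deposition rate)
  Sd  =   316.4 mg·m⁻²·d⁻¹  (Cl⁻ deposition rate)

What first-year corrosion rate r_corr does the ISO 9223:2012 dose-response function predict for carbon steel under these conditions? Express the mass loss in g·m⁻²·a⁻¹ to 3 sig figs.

carbon steel: T>10 °C ⇒ hinge -0.054·(22.6−10) = -0.6804
  SO₂ term: 1.77·78.8^0.52·exp(0.02·57-0.6804) = 27.15
  Sd branch = 0.102·Sd^0.62·e^(0.033·RH+0.04·T) = 58.65 μm/a
  sum: 27.15 + 58.65 → r_corr = 85.8 μm/a
Convert to mass loss: 85.8 μm/a × 7.85 g/cm³ = 673.5 g·m⁻²·a⁻¹

r_corr = 674 g·m⁻²·a⁻¹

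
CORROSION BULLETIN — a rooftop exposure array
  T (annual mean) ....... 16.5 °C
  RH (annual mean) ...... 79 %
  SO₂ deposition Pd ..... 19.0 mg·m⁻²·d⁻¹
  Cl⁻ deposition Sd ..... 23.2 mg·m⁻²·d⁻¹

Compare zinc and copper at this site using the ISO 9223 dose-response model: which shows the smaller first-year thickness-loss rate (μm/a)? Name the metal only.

copper

zinc: temperature factor f = -0.071·(6.5) = -0.4615
  Pd branch = 0.0129·Pd^0.44·e^(0.046·RH+f) = 1.125 μm/a
  Sd branch = 0.0175·Sd^0.57·e^(0.008·RH+0.085·T) = 0.8034 μm/a
  r_corr = 1.125 + 0.8034 = 1.928 μm/a
copper: T>10 °C ⇒ hinge -0.080·(16.5−10) = -0.5200
  SO₂ term: 0.0053·19.0^0.26·exp(0.059·79-0.5200) = 0.7164
  Sd branch = 0.01025·Sd^0.27·e^(0.036·RH+0.049·T) = 0.924 μm/a
  r_corr = 0.7164 + 0.924 = 1.64 μm/a
Ordering by μm/a: zinc (1.93) > copper (1.64)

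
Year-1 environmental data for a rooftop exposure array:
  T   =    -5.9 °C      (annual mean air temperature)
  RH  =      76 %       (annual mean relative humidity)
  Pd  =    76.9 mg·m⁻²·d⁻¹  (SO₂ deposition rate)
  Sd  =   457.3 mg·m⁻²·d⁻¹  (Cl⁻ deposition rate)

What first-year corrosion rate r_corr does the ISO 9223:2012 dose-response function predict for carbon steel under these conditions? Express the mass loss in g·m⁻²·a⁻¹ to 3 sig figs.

carbon steel: f(T) = +0.150·(T−10) [T≤10 °C] = -2.3850
  SO₂ term: 1.77·76.9^0.52·exp(0.02·76-2.3850) = 7.128
  Sd branch = 0.102·Sd^0.62·e^(0.033·RH+0.04·T) = 44.12 μm/a
  r_corr = 7.128 + 44.12 = 51.25 μm/a
Convert to mass loss: 51.25 μm/a × 7.85 g/cm³ = 402.3 g·m⁻²·a⁻¹

r_corr = 402 g·m⁻²·a⁻¹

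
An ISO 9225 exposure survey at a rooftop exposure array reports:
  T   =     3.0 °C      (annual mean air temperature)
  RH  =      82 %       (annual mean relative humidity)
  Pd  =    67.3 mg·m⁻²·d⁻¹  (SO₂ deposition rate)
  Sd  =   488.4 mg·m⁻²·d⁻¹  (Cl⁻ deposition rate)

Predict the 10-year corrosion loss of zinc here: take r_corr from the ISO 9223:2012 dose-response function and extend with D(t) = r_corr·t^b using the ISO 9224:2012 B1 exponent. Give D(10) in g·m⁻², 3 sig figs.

D(10) = 196 g·m⁻²

zinc: T≤10 °C ⇒ hinge +0.038·(3.0−10) = -0.2660
  sulphur-dioxide contribution → 2.739 μm/a
  chloride contribution → 1.483 μm/a
  total first-year rate 4.222 μm/a
Power-law: D(10) = r_corr · 10^0.813
  D(10) = 4.222 × 10^0.813 = 4.222 × 6.501 = 27.45 μm
  Mass loss = 27.45 μm × 7.14 g/cm³ = 196 g·m⁻²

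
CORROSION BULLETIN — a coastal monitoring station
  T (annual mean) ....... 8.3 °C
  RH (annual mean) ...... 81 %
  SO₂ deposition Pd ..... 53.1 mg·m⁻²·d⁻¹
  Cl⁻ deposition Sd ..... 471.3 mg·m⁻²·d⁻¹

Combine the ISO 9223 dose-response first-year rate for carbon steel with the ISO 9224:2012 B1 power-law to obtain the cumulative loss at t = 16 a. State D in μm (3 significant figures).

D(16) = 632 μm

carbon steel: f(T) = +0.150·(T−10) [T≤10 °C] = -0.2550
  sulphur-dioxide contribution → 54.68 μm/a
  chloride contribution → 93.56 μm/a
  total first-year rate 148.2 μm/a
Power-law: D(16) = r_corr · 16^0.523
  D(16) = 148.2 × 16^0.523 = 148.2 × 4.263 = 632 μm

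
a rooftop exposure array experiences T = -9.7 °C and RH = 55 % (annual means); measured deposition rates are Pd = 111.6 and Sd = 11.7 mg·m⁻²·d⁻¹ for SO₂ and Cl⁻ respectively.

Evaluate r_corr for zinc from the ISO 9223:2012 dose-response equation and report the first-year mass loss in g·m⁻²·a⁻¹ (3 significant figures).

zinc: f(T) = +0.038·(T−10) [T≤10 °C] = -0.7486
  sulphur-dioxide contribution → 0.6098 μm/a
  chloride contribution → 0.04841 μm/a
  ⇒ r_corr(zinc) = 0.6582 μm/a
Convert to mass loss: 0.6582 μm/a × 7.14 g/cm³ = 4.7 g·m⁻²·a⁻¹

r_corr = 4.70 g·m⁻²·a⁻¹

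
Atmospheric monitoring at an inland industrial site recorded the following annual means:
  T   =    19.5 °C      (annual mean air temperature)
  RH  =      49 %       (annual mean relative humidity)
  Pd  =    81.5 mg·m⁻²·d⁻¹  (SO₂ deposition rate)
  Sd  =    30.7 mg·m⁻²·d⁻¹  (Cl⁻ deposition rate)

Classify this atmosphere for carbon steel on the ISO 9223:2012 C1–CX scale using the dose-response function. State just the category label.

C3

carbon steel: T>10 °C ⇒ hinge -0.054·(19.5−10) = -0.5130
  SO₂ term: 1.77·81.5^0.52·exp(0.02·49-0.5130) = 27.83
  Sd branch = 0.102·Sd^0.62·e^(0.033·RH+0.04·T) = 9.368 μm/a
  sum: 27.83 + 9.368 → r_corr = 37.2 μm/a
ISO 9223 Table 2 (carbon steel): 25 < 37.2 ≤ 50 μm/a ⇒ C3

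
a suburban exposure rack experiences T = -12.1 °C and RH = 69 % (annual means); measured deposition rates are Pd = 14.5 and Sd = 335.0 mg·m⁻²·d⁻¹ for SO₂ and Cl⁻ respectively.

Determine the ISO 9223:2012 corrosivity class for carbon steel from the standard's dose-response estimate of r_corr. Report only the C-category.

C2

carbon steel: T≤10 °C ⇒ hinge +0.150·(-12.1−10) = -3.3150
  sulphur-dioxide contribution → 1.027 μm/a
  chloride contribution → 22.53 μm/a
  total first-year rate 23.56 μm/a
Category bounds: 1.3…25 μm/a bracket r_corr ⇒ C2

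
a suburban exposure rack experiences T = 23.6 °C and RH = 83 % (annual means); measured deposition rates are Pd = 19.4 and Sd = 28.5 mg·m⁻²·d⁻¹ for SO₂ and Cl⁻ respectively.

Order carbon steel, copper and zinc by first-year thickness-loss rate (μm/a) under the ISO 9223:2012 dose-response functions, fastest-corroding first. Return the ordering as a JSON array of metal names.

["carbon steel", "zinc", "copper"]

carbon steel: temperature factor f = -0.054·(13.6) = -0.7344
  Pd branch = 1.77·Pd^0.52·e^(0.02·RH+f) = 20.87 μm/a
  Sd branch = 0.102·Sd^0.62·e^(0.033·RH+0.04·T) = 32.37 μm/a
  sum: 20.87 + 32.37 → r_corr = 53.24 μm/a
copper: T>10 °C ⇒ hinge -0.080·(23.6−10) = -1.0880
  Pd branch = 0.0053·Pd^0.26·e^(0.059·RH+f) = 0.5168 μm/a
  Sd branch = 0.01025·Sd^0.27·e^(0.036·RH+0.049·T) = 1.597 μm/a
  sum: 0.5168 + 1.597 → r_corr = 2.114 μm/a
zinc: T>10 °C ⇒ hinge -0.071·(23.6−10) = -0.9656
  SO₂ term: 0.0129·19.4^0.44·exp(0.046·83-0.9656) = 0.8241
  Sd branch = 0.0175·Sd^0.57·e^(0.008·RH+0.085·T) = 1.706 μm/a
  sum: 0.8241 + 1.706 → r_corr = 2.53 μm/a
Ordering by μm/a: carbon steel (53.2) > zinc (2.53) > copper (2.11)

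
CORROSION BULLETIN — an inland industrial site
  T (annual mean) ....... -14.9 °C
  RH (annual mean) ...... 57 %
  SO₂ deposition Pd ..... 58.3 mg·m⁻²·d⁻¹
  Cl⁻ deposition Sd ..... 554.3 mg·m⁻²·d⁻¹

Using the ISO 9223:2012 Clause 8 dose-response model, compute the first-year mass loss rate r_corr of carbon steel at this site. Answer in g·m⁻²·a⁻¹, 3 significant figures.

carbon steel: T≤10 °C ⇒ hinge +0.150·(-14.9−10) = -3.7350
  SO₂ term: 1.77·58.3^0.52·exp(0.02·57-3.7350) = 1.094
  Cl⁻ term: 0.102·554.3^0.62·exp(0.033·57+0.04·-14.9) = 18.53
  sum: 1.094 + 18.53 → r_corr = 19.62 μm/a
Convert to mass loss: 19.62 μm/a × 7.85 g/cm³ = 154 g·m⁻²·a⁻¹

r_corr = 154 g·m⁻²·a⁻¹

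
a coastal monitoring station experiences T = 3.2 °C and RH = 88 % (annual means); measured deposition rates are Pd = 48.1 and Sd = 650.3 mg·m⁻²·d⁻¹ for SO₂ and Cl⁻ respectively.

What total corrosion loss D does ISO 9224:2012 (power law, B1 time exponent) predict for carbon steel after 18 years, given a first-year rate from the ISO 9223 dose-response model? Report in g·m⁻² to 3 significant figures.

D(18) = 5.17e+03 g·m⁻²

carbon steel: T≤10 °C ⇒ hinge +0.150·(3.2−10) = -1.0200
  SO₂ term: 1.77·48.1^0.52·exp(0.02·88-1.0200) = 27.8
  Sd branch = 0.102·Sd^0.62·e^(0.033·RH+0.04·T) = 117.4 μm/a
  r_corr = 27.8 + 117.4 = 145.2 μm/a
Long-term exponent b (ISO 9224 Table 2, B1) = 0.523
  D(18) = 145.2 × 18^0.523 = 145.2 × 4.534 = 658.2 μm
  Mass loss = 658.2 μm × 7.85 g/cm³ = 5167 g·m⁻²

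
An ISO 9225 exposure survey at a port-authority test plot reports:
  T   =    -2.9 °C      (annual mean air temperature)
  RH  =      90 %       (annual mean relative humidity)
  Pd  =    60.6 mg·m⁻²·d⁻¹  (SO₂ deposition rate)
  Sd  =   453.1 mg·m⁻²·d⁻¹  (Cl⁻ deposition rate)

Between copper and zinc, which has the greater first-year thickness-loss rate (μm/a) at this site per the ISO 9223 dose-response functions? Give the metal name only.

zinc

copper: temperature factor f = +0.126·(-12.9) = -1.6254
  SO₂ term: 0.0053·60.6^0.26·exp(0.059·90-1.6254) = 0.6136
  Sd branch = 0.01025·Sd^0.27·e^(0.036·RH+0.049·T) = 1.184 μm/a
  r_corr = 0.6136 + 1.184 = 1.798 μm/a
zinc: T≤10 °C ⇒ hinge +0.038·(-2.9−10) = -0.4902
  Pd branch = 0.0129·Pd^0.44·e^(0.046·RH+f) = 3.02 μm/a
  Cl⁻ term: 0.0175·453.1^0.57·exp(0.008·90+0.085·-2.9) = 0.9177
  sum: 3.02 + 0.9177 → r_corr = 3.937 μm/a
Ordering by μm/a: zinc (3.94) > copper (1.8)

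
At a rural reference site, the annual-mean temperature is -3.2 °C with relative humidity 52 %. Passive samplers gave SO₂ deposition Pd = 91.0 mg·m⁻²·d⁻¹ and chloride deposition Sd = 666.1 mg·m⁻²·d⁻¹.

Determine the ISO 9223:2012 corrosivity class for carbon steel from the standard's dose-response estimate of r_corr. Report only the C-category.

carbon steel: T≤10 °C ⇒ hinge +0.150·(-3.2−10) = -1.9800
  SO₂ term: 1.77·91.0^0.52·exp(0.02·52-1.9800) = 7.218
  Cl⁻ term: 0.102·666.1^0.62·exp(0.033·52+0.04·-3.2) = 28.11
  r_corr = 7.218 + 28.11 = 35.33 μm/a
Category bounds: 25…50 μm/a bracket r_corr ⇒ C3

C3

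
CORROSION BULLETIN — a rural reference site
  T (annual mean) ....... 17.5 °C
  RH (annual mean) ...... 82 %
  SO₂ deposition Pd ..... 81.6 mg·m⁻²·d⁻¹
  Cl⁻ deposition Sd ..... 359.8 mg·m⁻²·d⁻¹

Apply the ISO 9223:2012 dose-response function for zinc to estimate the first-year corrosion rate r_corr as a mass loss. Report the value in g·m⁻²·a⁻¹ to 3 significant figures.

zinc: f(T) = -0.071·(T−10) [T>10 °C] = -0.5325
  Pd branch = 0.0129·Pd^0.44·e^(0.046·RH+f) = 2.284 μm/a
  Cl⁻ term: 0.0175·359.8^0.57·exp(0.008·82+0.085·17.5) = 4.275
  r_corr = 2.284 + 4.275 = 6.558 μm/a
Convert to mass loss: 6.558 μm/a × 7.14 g/cm³ = 46.83 g·m⁻²·a⁻¹

r_corr = 46.8 g·m⁻²·a⁻¹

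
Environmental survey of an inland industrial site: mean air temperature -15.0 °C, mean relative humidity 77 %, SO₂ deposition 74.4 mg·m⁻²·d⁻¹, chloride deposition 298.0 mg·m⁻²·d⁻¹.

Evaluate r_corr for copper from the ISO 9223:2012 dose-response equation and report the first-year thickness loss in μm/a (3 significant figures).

copper: temperature factor f = +0.126·(-25.0) = -3.1500
  Pd branch = 0.0053·Pd^0.26·e^(0.059·RH+f) = 0.06544 μm/a
  Cl⁻ term: 0.01025·298.0^0.27·exp(0.036·77+0.049·-15.0) = 0.3659
  sum: 0.06544 + 0.3659 → r_corr = 0.4314 μm/a

r_corr = 0.431 μm/a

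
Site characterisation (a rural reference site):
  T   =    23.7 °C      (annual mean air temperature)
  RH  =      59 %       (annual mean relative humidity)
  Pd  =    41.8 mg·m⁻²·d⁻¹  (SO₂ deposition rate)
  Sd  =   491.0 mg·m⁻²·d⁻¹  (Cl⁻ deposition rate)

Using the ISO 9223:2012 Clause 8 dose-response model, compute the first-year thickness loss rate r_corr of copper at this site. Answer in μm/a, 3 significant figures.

copper: temperature factor f = -0.080·(13.7) = -1.0960
  sulphur-dioxide contribution → 0.1519 μm/a
  chloride contribution → 1.459 μm/a
  total first-year rate 1.611 μm/a

r_corr = 1.61 μm/a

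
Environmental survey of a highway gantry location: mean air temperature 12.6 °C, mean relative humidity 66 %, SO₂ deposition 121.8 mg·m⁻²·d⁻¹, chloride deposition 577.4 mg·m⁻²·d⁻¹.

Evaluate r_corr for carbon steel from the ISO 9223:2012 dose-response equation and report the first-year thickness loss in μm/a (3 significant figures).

carbon steel: temperature factor f = -0.054·(2.6) = -0.1404
  SO₂ term: 1.77·121.8^0.52·exp(0.02·66-0.1404) = 69.95
  Sd branch = 0.102·Sd^0.62·e^(0.033·RH+0.04·T) = 76.82 μm/a
  sum: 69.95 + 76.82 → r_corr = 146.8 μm/a

r_corr = 147 μm/a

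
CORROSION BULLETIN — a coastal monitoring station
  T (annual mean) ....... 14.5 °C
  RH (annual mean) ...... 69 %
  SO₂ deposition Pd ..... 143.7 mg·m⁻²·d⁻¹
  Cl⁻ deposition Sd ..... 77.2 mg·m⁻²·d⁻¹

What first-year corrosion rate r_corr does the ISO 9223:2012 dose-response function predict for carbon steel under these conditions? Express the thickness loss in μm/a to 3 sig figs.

carbon steel: temperature factor f = -0.054·(4.5) = -0.2430
  sulphur-dioxide contribution → 73.05 μm/a
  chloride contribution → 26.28 μm/a
  total first-year rate 99.34 μm/a

r_corr = 99.3 μm/a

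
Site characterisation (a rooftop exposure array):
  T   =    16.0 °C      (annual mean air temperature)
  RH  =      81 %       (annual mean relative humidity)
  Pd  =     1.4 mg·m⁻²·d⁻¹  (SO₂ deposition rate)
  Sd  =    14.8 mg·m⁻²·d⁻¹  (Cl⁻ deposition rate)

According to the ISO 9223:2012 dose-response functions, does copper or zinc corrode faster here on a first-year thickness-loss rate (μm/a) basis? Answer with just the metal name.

copper

copper: T>10 °C ⇒ hinge -0.080·(16.0−10) = -0.4800
  SO₂ term: 0.0053·1.4^0.26·exp(0.059·81-0.4800) = 0.4259
  Sd branch = 0.01025·Sd^0.27·e^(0.036·RH+0.049·T) = 0.8582 μm/a
  sum: 0.4259 + 0.8582 → r_corr = 1.284 μm/a
zinc: f(T) = -0.071·(T−10) [T>10 °C] = -0.4260
  Pd branch = 0.0129·Pd^0.44·e^(0.046·RH+f) = 0.4056 μm/a
  Sd branch = 0.0175·Sd^0.57·e^(0.008·RH+0.085·T) = 0.6056 μm/a
  r_corr = 0.4056 + 0.6056 = 1.011 μm/a
Ordering by μm/a: copper (1.28) > zinc (1.01)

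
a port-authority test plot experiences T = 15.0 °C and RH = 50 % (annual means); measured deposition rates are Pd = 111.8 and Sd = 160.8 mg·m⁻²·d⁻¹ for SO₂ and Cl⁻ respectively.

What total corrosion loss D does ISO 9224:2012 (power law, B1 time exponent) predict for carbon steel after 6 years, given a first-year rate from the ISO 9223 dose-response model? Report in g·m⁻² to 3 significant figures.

D(6) = 1.31e+03 g·m⁻²

carbon steel: temperature factor f = -0.054·(5.0) = -0.2700
  SO₂ term: 1.77·111.8^0.52·exp(0.02·50-0.2700) = 42.68
  Cl⁻ term: 0.102·160.8^0.62·exp(0.033·50+0.04·15.0) = 22.58
  r_corr = 42.68 + 22.58 = 65.25 μm/a
ISO 9224: D(t) = r_corr · t^b with b = 0.523 (carbon steel, B1)
  D(6) = 65.25 × 6^0.523 = 65.25 × 2.553 = 166.6 μm
  Mass loss = 166.6 μm × 7.85 g/cm³ = 1308 g·m⁻²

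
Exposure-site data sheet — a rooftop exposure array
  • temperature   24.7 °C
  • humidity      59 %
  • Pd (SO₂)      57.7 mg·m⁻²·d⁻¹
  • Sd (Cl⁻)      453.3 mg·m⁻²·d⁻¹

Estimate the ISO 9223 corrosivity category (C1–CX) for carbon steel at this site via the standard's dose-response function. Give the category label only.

carbon steel: T>10 °C ⇒ hinge -0.054·(24.7−10) = -0.7938
  sulphur-dioxide contribution → 21.45 μm/a
  chloride contribution → 85.16 μm/a
  total first-year rate 106.6 μm/a
Category bounds: 80…200 μm/a bracket r_corr ⇒ C5

C5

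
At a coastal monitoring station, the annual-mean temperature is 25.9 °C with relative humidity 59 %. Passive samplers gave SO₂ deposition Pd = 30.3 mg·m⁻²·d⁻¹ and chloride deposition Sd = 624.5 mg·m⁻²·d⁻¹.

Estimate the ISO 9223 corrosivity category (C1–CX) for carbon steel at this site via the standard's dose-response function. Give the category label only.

carbon steel: f(T) = -0.054·(T−10) [T>10 °C] = -0.8586
  SO₂ term: 1.77·30.3^0.52·exp(0.02·59-0.8586) = 14.38
  Cl⁻ term: 0.102·624.5^0.62·exp(0.033·59+0.04·25.9) = 109
  sum: 14.38 + 109 → r_corr = 123.4 μm/a
ISO 9223 Table 2 (carbon steel): 80 < 123 ≤ 200 μm/a ⇒ C5

C5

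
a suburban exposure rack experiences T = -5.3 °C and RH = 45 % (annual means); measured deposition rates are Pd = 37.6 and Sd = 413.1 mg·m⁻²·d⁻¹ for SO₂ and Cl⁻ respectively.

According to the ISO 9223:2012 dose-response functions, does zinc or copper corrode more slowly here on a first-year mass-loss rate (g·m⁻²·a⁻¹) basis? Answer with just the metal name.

zinc: temperature factor f = +0.038·(-15.3) = -0.5814
  sulphur-dioxide contribution → 0.2819 μm/a
  chloride contribution → 0.4953 μm/a
  ⇒ r_corr(zinc) = 0.7773 μm/a
  mass loss = 0.7773 μm/a × 7.14 g/cm³ = 5.55 g·m⁻²·a⁻¹
copper: T≤10 °C ⇒ hinge +0.126·(-5.3−10) = -1.9278
  sulphur-dioxide contribution → 0.02816 μm/a
  chloride contribution → 0.2032 μm/a
  ⇒ r_corr(copper) = 0.2313 μm/a
  mass loss = 0.2313 μm/a × 8.96 g/cm³ = 2.073 g·m⁻²·a⁻¹
Ordering by g·m⁻²·a⁻¹: zinc (5.55) > copper (2.07)

copper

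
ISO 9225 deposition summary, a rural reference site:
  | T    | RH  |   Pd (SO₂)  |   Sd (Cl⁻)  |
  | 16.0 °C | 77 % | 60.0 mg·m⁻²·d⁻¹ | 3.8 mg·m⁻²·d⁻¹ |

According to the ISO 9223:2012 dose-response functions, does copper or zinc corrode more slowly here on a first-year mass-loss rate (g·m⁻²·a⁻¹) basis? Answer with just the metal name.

copper

copper: f(T) = -0.080·(T−10) [T>10 °C] = -0.4800
  SO₂ term: 0.0053·60.0^0.26·exp(0.059·77-0.4800) = 0.8936
  Cl⁻ term: 0.01025·3.8^0.27·exp(0.036·77+0.049·16.0) = 0.5148
  r_corr = 0.8936 + 0.5148 = 1.408 μm/a
  mass loss = 1.408 μm/a × 8.96 g/cm³ = 12.62 g·m⁻²·a⁻¹
zinc: T>10 °C ⇒ hinge -0.071·(16.0−10) = -0.4260
  SO₂ term: 0.0129·60.0^0.44·exp(0.046·77-0.4260) = 1.763
  Cl⁻ term: 0.0175·3.8^0.57·exp(0.008·77+0.085·16.0) = 0.2702
  r_corr = 1.763 + 0.2702 = 2.033 μm/a
  mass loss = 2.033 μm/a × 7.14 g/cm³ = 14.52 g·m⁻²·a⁻¹
Ordering by g·m⁻²·a⁻¹: zinc (14.5) > copper (12.6)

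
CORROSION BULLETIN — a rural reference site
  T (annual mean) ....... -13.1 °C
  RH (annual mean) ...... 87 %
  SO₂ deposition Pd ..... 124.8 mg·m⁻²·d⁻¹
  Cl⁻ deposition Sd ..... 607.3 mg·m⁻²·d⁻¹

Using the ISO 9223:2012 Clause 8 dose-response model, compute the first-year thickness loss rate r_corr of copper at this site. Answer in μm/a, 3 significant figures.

r_corr = 0.869 μm/a

copper: T≤10 °C ⇒ hinge +0.126·(-13.1−10) = -2.9106
  Pd branch = 0.0053·Pd^0.26·e^(0.059·RH+f) = 0.1716 μm/a
  Sd branch = 0.01025·Sd^0.27·e^(0.036·RH+0.049·T) = 0.6977 μm/a
  sum: 0.1716 + 0.6977 → r_corr = 0.8693 μm/a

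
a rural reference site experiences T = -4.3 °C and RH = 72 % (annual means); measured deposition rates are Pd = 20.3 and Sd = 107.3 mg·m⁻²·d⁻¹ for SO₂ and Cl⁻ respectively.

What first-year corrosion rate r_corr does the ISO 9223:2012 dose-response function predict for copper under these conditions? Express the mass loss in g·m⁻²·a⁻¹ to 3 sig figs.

r_corr = 4.71 g·m⁻²·a⁻¹

copper: temperature factor f = +0.126·(-14.3) = -1.8018
  Pd branch = 0.0053·Pd^0.26·e^(0.059·RH+f) = 0.1338 μm/a
  Cl⁻ term: 0.01025·107.3^0.27·exp(0.036·72+0.049·-4.3) = 0.3919
  sum: 0.1338 + 0.3919 → r_corr = 0.5257 μm/a
Convert to mass loss: 0.5257 μm/a × 8.96 g/cm³ = 4.711 g·m⁻²·a⁻¹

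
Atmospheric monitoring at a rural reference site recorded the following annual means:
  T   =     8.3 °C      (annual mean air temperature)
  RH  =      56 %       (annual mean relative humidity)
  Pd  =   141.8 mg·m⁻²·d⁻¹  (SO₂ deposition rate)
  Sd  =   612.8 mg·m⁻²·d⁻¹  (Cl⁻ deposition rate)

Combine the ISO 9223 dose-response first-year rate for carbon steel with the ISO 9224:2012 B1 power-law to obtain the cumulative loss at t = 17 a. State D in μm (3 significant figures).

carbon steel: T≤10 °C ⇒ hinge +0.150·(8.3−10) = -0.2550
  SO₂ term: 1.77·141.8^0.52·exp(0.02·56-0.2550) = 55.27
  Cl⁻ term: 0.102·612.8^0.62·exp(0.033·56+0.04·8.3) = 48.25
  sum: 55.27 + 48.25 → r_corr = 103.5 μm/a
Long-term exponent b (ISO 9224 Table 2, B1) = 0.523
  D(17) = 103.5 × 17^0.523 = 103.5 × 4.401 = 455.6 μm

D(17) = 456 μm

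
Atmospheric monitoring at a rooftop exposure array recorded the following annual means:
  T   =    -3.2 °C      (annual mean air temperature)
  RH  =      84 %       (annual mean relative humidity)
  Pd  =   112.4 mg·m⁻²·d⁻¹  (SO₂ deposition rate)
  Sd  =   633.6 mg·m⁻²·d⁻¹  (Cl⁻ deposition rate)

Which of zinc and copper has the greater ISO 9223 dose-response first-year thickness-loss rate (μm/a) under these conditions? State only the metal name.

zinc

zinc: f(T) = +0.038·(T−10) [T≤10 °C] = -0.5016
  sulphur-dioxide contribution → 2.973 μm/a
  chloride contribution → 1.032 μm/a
  ⇒ r_corr(zinc) = 4.005 μm/a
copper: f(T) = +0.126·(T−10) [T≤10 °C] = -1.6632
  sulphur-dioxide contribution → 0.487 μm/a
  chloride contribution → 1.029 μm/a
  total first-year rate 1.516 μm/a
Ordering by μm/a: zinc (4.01) > copper (1.52)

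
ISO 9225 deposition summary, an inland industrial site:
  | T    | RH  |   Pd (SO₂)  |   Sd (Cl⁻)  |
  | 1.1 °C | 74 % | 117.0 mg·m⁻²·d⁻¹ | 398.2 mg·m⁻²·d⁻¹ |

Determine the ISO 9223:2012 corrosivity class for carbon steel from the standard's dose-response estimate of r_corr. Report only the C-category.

carbon steel: temperature factor f = +0.150·(-8.9) = -1.3350
  sulphur-dioxide contribution → 24.34 μm/a
  chloride contribution → 50.16 μm/a
  ⇒ r_corr(carbon steel) = 74.5 μm/a
74.5 μm/a falls in (50, 80] for carbon steel → category C4

C4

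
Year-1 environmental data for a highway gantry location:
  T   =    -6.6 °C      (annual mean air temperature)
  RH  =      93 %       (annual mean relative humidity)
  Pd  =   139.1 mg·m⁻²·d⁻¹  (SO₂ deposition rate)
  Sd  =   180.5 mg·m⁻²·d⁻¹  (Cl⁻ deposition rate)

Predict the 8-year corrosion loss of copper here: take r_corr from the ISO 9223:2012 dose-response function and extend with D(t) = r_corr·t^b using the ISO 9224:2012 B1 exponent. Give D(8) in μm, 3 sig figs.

copper: temperature factor f = +0.126·(-16.6) = -2.0916
  Pd branch = 0.0053·Pd^0.26·e^(0.059·RH+f) = 0.5704 μm/a
  Cl⁻ term: 0.01025·180.5^0.27·exp(0.036·93+0.049·-6.6) = 0.8581
  sum: 0.5704 + 0.8581 → r_corr = 1.428 μm/a
Power-law: D(8) = r_corr · 8^0.667
  D(8) = 1.428 × 8^0.667 = 1.428 × 4.003 = 5.718 μm

D(8) = 5.72 μm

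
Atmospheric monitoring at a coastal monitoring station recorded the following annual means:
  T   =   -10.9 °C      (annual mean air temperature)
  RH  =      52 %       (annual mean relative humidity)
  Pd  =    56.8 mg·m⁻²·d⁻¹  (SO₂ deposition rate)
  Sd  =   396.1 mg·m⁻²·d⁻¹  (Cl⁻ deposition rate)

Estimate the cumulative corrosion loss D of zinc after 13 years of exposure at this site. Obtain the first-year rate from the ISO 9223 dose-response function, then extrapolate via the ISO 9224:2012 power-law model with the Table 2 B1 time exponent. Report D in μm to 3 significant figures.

zinc: T≤10 °C ⇒ hinge +0.038·(-10.9−10) = -0.7942
  Pd branch = 0.0129·Pd^0.44·e^(0.046·RH+f) = 0.3771 μm/a
  Sd branch = 0.0175·Sd^0.57·e^(0.008·RH+0.085·T) = 0.3177 μm/a
  sum: 0.3771 + 0.3177 → r_corr = 0.6948 μm/a
ISO 9224: D(t) = r_corr · t^b with b = 0.813 (zinc, B1)
  D(13) = 0.6948 × 13^0.813 = 0.6948 × 8.047 = 5.591 μm

D(13) = 5.59 μm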